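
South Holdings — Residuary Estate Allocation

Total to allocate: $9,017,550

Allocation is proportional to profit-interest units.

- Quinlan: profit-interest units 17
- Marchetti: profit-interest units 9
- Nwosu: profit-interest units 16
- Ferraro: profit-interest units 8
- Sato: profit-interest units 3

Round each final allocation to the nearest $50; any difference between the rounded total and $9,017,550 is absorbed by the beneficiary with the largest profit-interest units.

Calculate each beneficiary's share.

Profit-interest units total: 53.
Pro-rata amounts: Quinlan 17/53 × $9,017,550 = 2,892,421.70; Marchetti 9/53 × $9,017,550 = 1,531,282.08; Nwosu 16/53 × $9,017,550 = 2,722,279.25; Ferraro 8/53 × $9,017,550 = 1,361,139.62; Sato 3/53 × $9,017,550 = 510,427.36.
After rounding ($50): Quinlan $2,892,400; Marchetti $1,531,300; Nwosu $2,722,300; Ferraro $1,361,150; Sato $510,450. Sum = $9,017,600.
Difference $9,017,550 − $9,017,600 = −$50 applied to largest profit-interest units (Quinlan): Quinlan becomes $2,892,350.

Quinlan: $2,892,350 | Marchetti: $1,531,300 | Nwosu: $2,722,300 | Ferraro: $1,361,150 | Sato: $510,450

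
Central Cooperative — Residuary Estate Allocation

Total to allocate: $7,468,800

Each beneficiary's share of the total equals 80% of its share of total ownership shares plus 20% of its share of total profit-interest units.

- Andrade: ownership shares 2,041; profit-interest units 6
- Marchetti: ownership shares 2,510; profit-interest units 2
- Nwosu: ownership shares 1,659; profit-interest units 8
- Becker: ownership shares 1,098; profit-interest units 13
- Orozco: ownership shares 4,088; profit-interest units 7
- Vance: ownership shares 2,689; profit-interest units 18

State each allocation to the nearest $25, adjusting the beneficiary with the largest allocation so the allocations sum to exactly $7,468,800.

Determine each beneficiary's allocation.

Totals — ownership shares 14,085, profit-interest units 54.
Combined weights (80% ownership shares + 20% profit-interest units): Andrade 0.1381; Marchetti 0.1500; Nwosu 0.1239; Becker 0.1105; Orozco 0.2581; Vance 0.2194.
Proportional shares: Andrade 1,031,792.05; Marchetti 1,120,099.06; Nwosu 925,067.13; Becker 825,394.75; Orozco 1,927,818.27; Vance 1,638,628.74.
Rounded to nearest $25: Andrade $1,031,800; Marchetti $1,120,100; Nwosu $925,075; Becker $825,400; Orozco $1,927,825; Vance $1,638,625. Sum = $7,468,825.
Difference $7,468,800 − $7,468,825 = −$25 applied to largest allocation (Orozco): Orozco becomes $1,927,800.

Andrade: $1,031,800 | Marchetti: $1,120,100 | Nwosu: $925,075 | Becker: $825,400 | Orozco: $1,927,800 | Vance: $1,638,625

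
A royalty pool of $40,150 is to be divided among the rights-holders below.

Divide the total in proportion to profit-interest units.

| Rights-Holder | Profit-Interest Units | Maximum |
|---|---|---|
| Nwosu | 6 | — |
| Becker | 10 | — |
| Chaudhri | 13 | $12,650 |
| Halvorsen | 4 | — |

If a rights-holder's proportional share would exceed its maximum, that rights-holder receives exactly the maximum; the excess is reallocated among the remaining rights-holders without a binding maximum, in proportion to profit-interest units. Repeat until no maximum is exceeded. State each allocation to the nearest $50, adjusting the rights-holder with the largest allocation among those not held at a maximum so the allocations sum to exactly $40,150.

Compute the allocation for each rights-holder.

Nwosu: $8,250 | Becker: $13,750 | Chaudhri: $12,650 | Halvorsen: $5,500

Combined profit-interest units = 33.
Proportional shares (ignoring caps): Nwosu 7,300.00; Becker 12,166.67; Chaudhri 15,816.67; Halvorsen 4,866.67.
Capped: Chaudhri ($12,650); residual $27,500 reallocated over remaining profit-interest units 20.
Remaining shares: Nwosu 8,250.00 → $8,250; Becker 13,750.00 → $13,750; Halvorsen 5,500.00 → $5,500.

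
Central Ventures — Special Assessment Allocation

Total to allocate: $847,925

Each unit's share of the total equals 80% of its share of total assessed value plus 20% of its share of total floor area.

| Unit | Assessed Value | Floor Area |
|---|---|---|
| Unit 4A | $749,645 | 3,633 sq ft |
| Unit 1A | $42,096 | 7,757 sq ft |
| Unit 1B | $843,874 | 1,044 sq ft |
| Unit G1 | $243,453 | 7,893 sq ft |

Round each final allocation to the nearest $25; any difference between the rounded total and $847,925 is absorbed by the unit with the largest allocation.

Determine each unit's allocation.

Totals — assessed value 1,879,068, floor area 20,327.
Composite weights (80% assessed value + 20% floor area): Unit 4A 0.3549; Unit 1A 0.0942; Unit 1B 0.3695; Unit G1 0.1813.
Unrounded shares: Unit 4A 300,929.98; Unit 1A 79,912.02; Unit 1B 313,346.85; Unit G1 153,736.14.
Rounded to nearest $25: Unit 4A $300,925; Unit 1A $79,900; Unit 1B $313,350; Unit G1 $153,725. Sum = $847,900.
Difference $847,925 − $847,900 = +$25 applied to largest allocation (Unit 1B): Unit 1B becomes $313,375.

Unit 4A: $300,925 · Unit 1A: $79,900 · Unit 1B: $313,375 · Unit G1: $153,725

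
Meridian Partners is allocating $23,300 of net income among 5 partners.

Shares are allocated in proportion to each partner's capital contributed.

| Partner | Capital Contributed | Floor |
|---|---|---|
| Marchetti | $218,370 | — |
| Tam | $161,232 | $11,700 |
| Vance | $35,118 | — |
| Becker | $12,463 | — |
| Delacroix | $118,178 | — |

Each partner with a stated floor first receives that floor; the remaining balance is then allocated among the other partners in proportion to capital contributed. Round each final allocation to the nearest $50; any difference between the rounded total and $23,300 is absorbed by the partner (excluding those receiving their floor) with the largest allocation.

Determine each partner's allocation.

Marchetti: $6,600 | Tam: $11,700 | Vance: $1,050 | Becker: $400 | Delacroix: $3,550

Guaranteed amounts: Tam $11,700. Residual $11,600.
Residual split over remaining capital contributed 384,129: Marchetti 6,594.38 → $6,600; Vance 1,060.50 → $1,050; Becker 376.36 → $400; Delacroix 3,568.76 → $3,550.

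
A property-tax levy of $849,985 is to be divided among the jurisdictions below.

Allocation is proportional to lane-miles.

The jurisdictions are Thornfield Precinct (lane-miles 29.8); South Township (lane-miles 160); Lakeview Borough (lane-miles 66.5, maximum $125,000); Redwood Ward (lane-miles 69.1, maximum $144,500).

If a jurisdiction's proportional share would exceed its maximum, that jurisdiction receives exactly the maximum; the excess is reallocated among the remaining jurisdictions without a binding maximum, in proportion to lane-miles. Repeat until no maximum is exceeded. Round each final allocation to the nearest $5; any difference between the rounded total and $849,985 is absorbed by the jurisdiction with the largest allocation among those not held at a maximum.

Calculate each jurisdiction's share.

Lane-miles total: 325.4.
Proportional shares (ignoring caps): Thornfield Precinct 77,841.28; South Township 417,939.77; Lakeview Borough 173,706.22; Redwood Ward 180,497.74.
Held at cap: Lakeview Borough ($125,000), Redwood Ward ($144,500); residual $580,485 reallocated over remaining lane-miles 189.8.
Remaining shares: Thornfield Precinct 91,140.43 → $91,140; South Township 489,344.57 → $489,345.

Thornfield Precinct: $91,140; South Township: $489,345; Lakeview Borough: $125,000; Redwood Ward: $144,500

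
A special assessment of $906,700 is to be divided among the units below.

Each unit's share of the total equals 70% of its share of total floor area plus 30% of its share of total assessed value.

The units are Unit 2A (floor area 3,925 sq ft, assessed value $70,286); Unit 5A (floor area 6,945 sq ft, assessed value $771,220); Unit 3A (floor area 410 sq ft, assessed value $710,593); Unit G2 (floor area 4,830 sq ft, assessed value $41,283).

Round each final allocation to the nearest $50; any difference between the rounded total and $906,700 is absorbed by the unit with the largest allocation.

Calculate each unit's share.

Totals — floor area 16,110, assessed value 1,593,382.
Composite weights (70% floor area + 30% assessed value): Unit 2A 0.1838; Unit 5A 0.4470; Unit 3A 0.1516; Unit G2 0.2176.
Raw shares: Unit 2A 166,632.97; Unit 5A 405,270.82; Unit 3A 137,459.89; Unit G2 197,336.33.
At nearest $50: Unit 2A $166,650; Unit 5A $405,250; Unit 3A $137,450; Unit G2 $197,350. Sum = $906,700.
Rounded total matches; no reconciliation needed.

Unit 2A: $166,650 | Unit 5A: $405,250 | Unit 3A: $137,450 | Unit G2: $197,350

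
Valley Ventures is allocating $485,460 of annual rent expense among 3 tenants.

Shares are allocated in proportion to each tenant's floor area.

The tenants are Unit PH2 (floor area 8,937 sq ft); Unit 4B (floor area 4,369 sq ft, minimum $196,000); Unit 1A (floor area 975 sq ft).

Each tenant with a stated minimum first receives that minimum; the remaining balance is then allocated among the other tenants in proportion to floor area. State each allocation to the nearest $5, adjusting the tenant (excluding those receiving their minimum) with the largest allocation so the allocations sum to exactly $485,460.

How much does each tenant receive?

Unit PH2: $260,985 | Unit 4B: $196,000 | Unit 1A: $28,475

Fund the minimums — Unit 4B $196,000. Balance $289,460.
Balance split over remaining floor area 9,912: Unit PH2 260,987.09 → $260,985; Unit 1A 28,472.91 → $28,475.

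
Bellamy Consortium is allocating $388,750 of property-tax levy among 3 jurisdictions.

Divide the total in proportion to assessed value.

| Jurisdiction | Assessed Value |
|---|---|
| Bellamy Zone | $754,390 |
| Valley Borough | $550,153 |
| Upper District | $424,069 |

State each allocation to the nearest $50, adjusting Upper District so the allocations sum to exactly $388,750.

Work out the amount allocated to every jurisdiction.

Total assessed value = 1,728,612.
Proportional shares: Bellamy Zone 754,390/1,728,612 × $388,750 = 169,655.84; Valley Borough 550,153/1,728,612 × $388,750 = 123,724.69; Upper District 424,069/1,728,612 × $388,750 = 95,369.48.
After rounding ($50): Bellamy Zone $169,650; Valley Borough $123,700; Upper District $95,350. Sum = $388,700.
Difference $388,750 − $388,700 = +$50 applied to Upper District: Upper District becomes $95,400.

Bellamy Zone: $169,650 · Valley Borough: $123,700 · Upper District: $95,400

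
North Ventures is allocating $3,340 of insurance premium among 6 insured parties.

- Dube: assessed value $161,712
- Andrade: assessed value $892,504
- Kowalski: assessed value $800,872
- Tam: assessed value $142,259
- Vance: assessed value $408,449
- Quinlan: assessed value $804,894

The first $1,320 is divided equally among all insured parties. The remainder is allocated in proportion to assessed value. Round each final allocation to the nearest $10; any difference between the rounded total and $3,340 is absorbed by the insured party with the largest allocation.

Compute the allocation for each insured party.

Dube: $320 | Andrade: $780 | Kowalski: $720 | Tam: $310 | Vance: $480 | Quinlan: $730

First tranche $1,320 split equally: $220 each.
Remainder $2,020 by assessed value (total 3,210,690): Dube 101.74 → $100; Andrade 561.52 → $560; Kowalski 503.87 → $500; Tam 89.50 → $90; Vance 256.97 → $260; Quinlan 506.40 → $510.
Totals: Dube $220 + $100 = $320; Andrade $220 + $560 = $780; Kowalski $220 + $500 = $720; Tam $220 + $90 = $310; Vance $220 + $260 = $480; Quinlan $220 + $510 = $730.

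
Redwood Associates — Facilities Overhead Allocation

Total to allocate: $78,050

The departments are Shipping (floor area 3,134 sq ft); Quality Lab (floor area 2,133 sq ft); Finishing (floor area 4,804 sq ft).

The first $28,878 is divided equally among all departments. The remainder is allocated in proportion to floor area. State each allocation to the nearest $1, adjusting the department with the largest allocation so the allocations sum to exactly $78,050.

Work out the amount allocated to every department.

Shipping: $24,928 · Quality Lab: $20,040 · Finishing: $33,082

$28,878 shared equally gives $9,626 per department.
Remainder $49,172 by floor area (total 10,071): Shipping 15,301.86 → $15,302; Quality Lab 10,414.45 → $10,414; Finishing 23,455.69 → $23,456.
Totals: Shipping $9,626 + $15,302 = $24,928; Quality Lab $9,626 + $10,414 = $20,040; Finishing $9,626 + $23,456 = $33,082.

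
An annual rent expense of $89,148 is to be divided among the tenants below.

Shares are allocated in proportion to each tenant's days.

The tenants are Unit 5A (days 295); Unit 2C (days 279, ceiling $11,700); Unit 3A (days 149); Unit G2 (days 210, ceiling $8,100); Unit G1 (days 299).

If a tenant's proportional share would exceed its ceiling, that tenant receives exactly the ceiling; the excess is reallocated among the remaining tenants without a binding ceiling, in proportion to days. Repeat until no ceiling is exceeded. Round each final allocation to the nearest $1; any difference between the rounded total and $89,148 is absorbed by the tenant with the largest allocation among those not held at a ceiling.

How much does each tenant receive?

Unit 5A: $27,534 | Unit 2C: $11,700 | Unit 3A: $13,907 | Unit G2: $8,100 | Unit G1: $27,907

Days total: 1,232.
Proportional shares (ignoring caps): Unit 5A 21,346.31; Unit 2C 20,188.55; Unit 3A 10,781.70; Unit G2 15,195.68; Unit G1 21,635.76.
Capped: Unit 2C ($11,700), Unit G2 ($8,100); balance $69,348 reallocated over remaining days 743.
Remaining shares: Unit 5A 27,533.86 → $27,534; Unit 3A 13,906.93 → $13,907; Unit G1 27,907.20 → $27,907.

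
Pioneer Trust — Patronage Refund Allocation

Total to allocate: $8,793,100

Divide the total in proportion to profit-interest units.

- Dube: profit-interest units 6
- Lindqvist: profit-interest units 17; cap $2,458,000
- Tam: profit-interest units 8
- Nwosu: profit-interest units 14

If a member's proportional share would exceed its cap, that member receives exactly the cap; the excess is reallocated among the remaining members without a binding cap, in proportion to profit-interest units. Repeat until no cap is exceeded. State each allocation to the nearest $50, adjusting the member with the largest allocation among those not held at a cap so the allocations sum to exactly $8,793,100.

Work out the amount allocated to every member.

Sum of profit-interest units: 45.
Unconstrained shares: Dube 1,172,413.33; Lindqvist 3,321,837.78; Tam 1,563,217.78; Nwosu 2,735,631.11.
Capped: Lindqvist ($2,458,000); remaining pool $6,335,100 reallocated over remaining profit-interest units 28.
Shares after redistribution: Dube 1,357,521.43 → $1,357,500; Tam 1,810,028.57 → $1,810,050; Nwosu 3,167,550.00 → $3,167,550.

Dube: $1,357,500; Lindqvist: $2,458,000; Tam: $1,810,050; Nwosu: $3,167,550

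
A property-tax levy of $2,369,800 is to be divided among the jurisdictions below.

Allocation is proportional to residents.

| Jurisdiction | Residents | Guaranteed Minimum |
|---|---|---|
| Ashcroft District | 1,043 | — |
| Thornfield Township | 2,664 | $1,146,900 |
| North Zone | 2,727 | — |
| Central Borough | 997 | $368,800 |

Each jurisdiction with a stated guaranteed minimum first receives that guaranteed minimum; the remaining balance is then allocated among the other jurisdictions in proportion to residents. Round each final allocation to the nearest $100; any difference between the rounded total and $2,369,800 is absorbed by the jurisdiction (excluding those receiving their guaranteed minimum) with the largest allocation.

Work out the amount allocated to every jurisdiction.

Ashcroft District: $236,300 | Thornfield Township: $1,146,900 | North Zone: $617,800 | Central Borough: $368,800

Minimums first: Thornfield Township $1,146,900; Central Borough $368,800. Balance $854,100.
Balance split over remaining residents 3,770: Ashcroft District 236,293.45 → $236,300; North Zone 617,806.55 → $617,800.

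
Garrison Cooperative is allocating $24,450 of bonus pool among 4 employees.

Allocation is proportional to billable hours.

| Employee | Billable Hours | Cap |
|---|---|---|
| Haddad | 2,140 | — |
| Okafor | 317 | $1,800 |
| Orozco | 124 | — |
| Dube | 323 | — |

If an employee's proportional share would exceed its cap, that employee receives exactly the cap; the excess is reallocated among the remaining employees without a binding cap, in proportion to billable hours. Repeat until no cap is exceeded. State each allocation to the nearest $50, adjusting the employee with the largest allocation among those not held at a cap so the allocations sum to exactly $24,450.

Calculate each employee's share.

Total billable hours = 2,904.
Unconstrained shares: Haddad 18,017.56; Okafor 2,668.96; Orozco 1,044.01; Dube 2,719.47.
Capped: Okafor ($1,800); remaining pool $22,650 reallocated over remaining billable hours 2,587.
Redistributed shares: Haddad 18,736.37 → $18,750; Orozco 1,085.66 → $1,100; Dube 2,827.97 → $2,850.
Rounding difference −$50 applied to Haddad → $18,700.

Haddad: $18,700 · Okafor: $1,800 · Orozco: $1,100 · Dube: $2,850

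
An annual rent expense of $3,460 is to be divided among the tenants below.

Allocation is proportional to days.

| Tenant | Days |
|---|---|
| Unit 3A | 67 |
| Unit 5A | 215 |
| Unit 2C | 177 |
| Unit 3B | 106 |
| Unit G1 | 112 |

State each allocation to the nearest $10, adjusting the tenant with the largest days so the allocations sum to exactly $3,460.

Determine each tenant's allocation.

Unit 3A: $340 | Unit 5A: $1,110 | Unit 2C: $900 | Unit 3B: $540 | Unit G1: $570

Days total: 677.
Unrounded shares: Unit 3A 67/677 × $3,460 = 342.42; Unit 5A 215/677 × $3,460 = 1,098.82; Unit 2C 177/677 × $3,460 = 904.61; Unit 3B 106/677 × $3,460 = 541.74; Unit G1 112/677 × $3,460 = 572.41.
Rounded to nearest $10: Unit 3A $340; Unit 5A $1,100; Unit 2C $900; Unit 3B $540; Unit G1 $570. Sum = $3,450.
Difference $3,460 − $3,450 = +$10 applied to largest days (Unit 5A): Unit 5A becomes $1,110.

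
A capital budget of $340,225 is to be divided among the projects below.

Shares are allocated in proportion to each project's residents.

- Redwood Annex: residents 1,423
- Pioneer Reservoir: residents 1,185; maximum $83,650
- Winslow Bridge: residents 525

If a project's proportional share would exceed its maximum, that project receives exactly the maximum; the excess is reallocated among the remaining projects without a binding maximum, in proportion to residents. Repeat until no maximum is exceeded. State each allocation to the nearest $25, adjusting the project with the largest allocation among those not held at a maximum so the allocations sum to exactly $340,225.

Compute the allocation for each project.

Redwood Annex: $187,425 · Pioneer Reservoir: $83,650 · Winslow Bridge: $69,150

Sum of residents: 3,133.
Unconstrained shares: Redwood Annex 154,529.26; Pioneer Reservoir 128,683.89; Winslow Bridge 57,011.85.
Cap binds for Pioneer Reservoir ($83,650); residual $256,575 reallocated over remaining residents 1,948.
Remaining shares: Redwood Annex 187,426.19 → $187,425; Winslow Bridge 69,148.81 → $69,150.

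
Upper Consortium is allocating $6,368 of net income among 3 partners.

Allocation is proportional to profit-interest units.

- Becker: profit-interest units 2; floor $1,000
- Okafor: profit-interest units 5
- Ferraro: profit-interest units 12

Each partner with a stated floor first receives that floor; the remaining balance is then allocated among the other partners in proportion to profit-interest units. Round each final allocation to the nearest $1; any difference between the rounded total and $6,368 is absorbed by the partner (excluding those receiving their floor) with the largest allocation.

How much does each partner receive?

Becker: $1,000 · Okafor: $1,579 · Ferraro: $3,789

Minimums first: Becker $1,000. Balance $5,368.
Balance split over remaining profit-interest units 17: Okafor 1,578.82 → $1,579; Ferraro 3,789.18 → $3,789.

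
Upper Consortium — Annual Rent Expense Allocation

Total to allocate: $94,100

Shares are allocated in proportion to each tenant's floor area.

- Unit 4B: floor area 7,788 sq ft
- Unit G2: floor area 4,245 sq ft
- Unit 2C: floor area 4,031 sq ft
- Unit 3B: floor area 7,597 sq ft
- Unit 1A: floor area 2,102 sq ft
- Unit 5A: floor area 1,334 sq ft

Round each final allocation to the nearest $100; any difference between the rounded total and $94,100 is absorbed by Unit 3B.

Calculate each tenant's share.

Unit 4B: $27,000 · Unit G2: $14,700 · Unit 2C: $14,000 · Unit 3B: $26,500 · Unit 1A: $7,300 · Unit 5A: $4,600

Total floor area = 27,097.
Pro-rata amounts: Unit 4B 7,788/27,097 × $94,100 = 27,045.46; Unit G2 4,245/27,097 × $94,100 = 14,741.65; Unit 2C 4,031/27,097 × $94,100 = 13,998.49; Unit 3B 7,597/27,097 × $94,100 = 26,382.17; Unit 1A 2,102/27,097 × $94,100 = 7,299.63; Unit 5A 1,334/27,097 × $94,100 = 4,632.59.
Rounded to nearest $100: Unit 4B $27,000; Unit G2 $14,700; Unit 2C $14,000; Unit 3B $26,400; Unit 1A $7,300; Unit 5A $4,600. Sum = $94,000.
Difference $94,100 − $94,000 = +$100 applied to Unit 3B: Unit 3B becomes $26,500.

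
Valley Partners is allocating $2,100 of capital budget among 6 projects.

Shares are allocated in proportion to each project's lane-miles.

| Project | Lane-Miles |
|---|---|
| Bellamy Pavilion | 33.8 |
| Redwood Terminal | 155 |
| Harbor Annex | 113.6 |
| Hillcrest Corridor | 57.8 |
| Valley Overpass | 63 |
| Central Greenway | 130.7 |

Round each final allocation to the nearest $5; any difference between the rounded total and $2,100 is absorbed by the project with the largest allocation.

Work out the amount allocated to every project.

Bellamy Pavilion: $130 | Redwood Terminal: $585 | Harbor Annex: $430 | Hillcrest Corridor: $220 | Valley Overpass: $240 | Central Greenway: $495

Combined lane-miles = 553.9.
Pro-rata amounts: Bellamy Pavilion 33.8/553.9 × $2,100 = 128.15; Redwood Terminal 155/553.9 × $2,100 = 587.65; Harbor Annex 113.6/553.9 × $2,100 = 430.69; Hillcrest Corridor 57.8/553.9 × $2,100 = 219.14; Valley Overpass 63/553.9 × $2,100 = 238.85; Central Greenway 130.7/553.9 × $2,100 = 495.52.
Rounded to nearest $5: Bellamy Pavilion $130; Redwood Terminal $590; Harbor Annex $430; Hillcrest Corridor $220; Valley Overpass $240; Central Greenway $495. Sum = $2,105.
Difference $2,100 − $2,105 = −$5 applied to largest allocation (Redwood Terminal): Redwood Terminal becomes $585.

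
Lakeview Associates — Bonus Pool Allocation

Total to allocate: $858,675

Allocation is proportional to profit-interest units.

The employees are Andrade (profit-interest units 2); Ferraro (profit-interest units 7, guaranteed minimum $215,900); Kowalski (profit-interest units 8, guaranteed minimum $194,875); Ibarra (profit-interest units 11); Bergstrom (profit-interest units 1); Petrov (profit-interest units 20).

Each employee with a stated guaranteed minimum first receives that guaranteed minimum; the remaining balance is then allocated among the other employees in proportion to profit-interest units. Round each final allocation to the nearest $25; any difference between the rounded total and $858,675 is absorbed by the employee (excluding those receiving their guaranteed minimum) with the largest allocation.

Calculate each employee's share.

Minimums first: Ferraro $215,900; Kowalski $194,875. Remaining pool $447,900.
Remaining pool split over remaining profit-interest units 34: Andrade 26,347.06 → $26,350; Ibarra 144,908.82 → $144,900; Bergstrom 13,173.53 → $13,175; Petrov 263,470.59 → $263,475.

Andrade: $26,350; Ferraro: $215,900; Kowalski: $194,875; Ibarra: $144,900; Bergstrom: $13,175; Petrov: $263,475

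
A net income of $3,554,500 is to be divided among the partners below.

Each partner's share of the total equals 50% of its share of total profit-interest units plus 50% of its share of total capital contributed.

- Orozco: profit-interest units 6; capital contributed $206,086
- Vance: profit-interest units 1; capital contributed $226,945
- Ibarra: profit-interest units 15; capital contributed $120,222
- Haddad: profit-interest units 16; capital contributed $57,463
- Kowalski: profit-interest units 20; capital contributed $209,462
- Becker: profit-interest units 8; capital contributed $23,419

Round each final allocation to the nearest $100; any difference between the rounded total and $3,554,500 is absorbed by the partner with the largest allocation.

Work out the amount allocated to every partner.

Totals — profit-interest units 66, capital contributed 843,597.
Composite weights (50% profit-interest units + 50% capital contributed): Orozco 0.1676; Vance 0.1421; Ibarra 0.1849; Haddad 0.1553; Kowalski 0.2757; Becker 0.0745.
Proportional shares: Orozco 595,740.36; Vance 505,044.95; Ibarra 657,198.44; Haddad 551,908.80; Kowalski 979,845.18; Becker 264,762.28.
Rounded to nearest $100: Orozco $595,700; Vance $505,000; Ibarra $657,200; Haddad $551,900; Kowalski $979,800; Becker $264,800. Sum = $3,554,400.
Difference $3,554,500 − $3,554,400 = +$100 applied to largest allocation (Kowalski): Kowalski becomes $979,900.

Orozco: $595,700 | Vance: $505,000 | Ibarra: $657,200 | Haddad: $551,900 | Kowalski: $979,900 | Becker: $264,800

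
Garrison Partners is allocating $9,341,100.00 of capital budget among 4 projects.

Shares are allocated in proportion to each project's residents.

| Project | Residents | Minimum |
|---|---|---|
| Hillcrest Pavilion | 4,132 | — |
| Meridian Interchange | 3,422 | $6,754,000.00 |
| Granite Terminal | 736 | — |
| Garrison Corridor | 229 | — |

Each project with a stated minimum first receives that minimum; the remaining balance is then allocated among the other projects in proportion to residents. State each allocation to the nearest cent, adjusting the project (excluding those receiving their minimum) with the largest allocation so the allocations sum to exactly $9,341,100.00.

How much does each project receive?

Hillcrest Pavilion: $2,097,291.97; Meridian Interchange: $6,754,000.00; Granite Terminal: $373,573.79; Garrison Corridor: $116,234.24

Fund the minimums — Meridian Interchange $6,754,000.00. Balance $2,587,100.00.
Balance split over remaining residents 5,097: Hillcrest Pavilion 2,097,291.9757 → $2,097,291.98; Granite Terminal 373,573.7885 → $373,573.79; Garrison Corridor 116,234.2358 → $116,234.24.
Rounding difference −$0.01 applied to Hillcrest Pavilion → $2,097,291.97.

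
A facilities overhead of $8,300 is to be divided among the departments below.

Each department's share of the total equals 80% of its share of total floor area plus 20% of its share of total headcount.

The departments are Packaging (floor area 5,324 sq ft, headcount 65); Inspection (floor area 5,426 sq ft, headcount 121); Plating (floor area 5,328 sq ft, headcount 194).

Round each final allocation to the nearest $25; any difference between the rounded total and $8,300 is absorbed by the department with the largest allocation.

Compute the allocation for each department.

Packaging: $2,475; Inspection: $2,775; Plating: $3,050

Floor area total 16,078; headcount total 380.
Blended shares (80% floor area + 20% headcount): Packaging 0.2991; Inspection 0.3337; Plating 0.3672.
Unrounded shares: Packaging 2,482.69; Inspection 2,769.44; Plating 3,047.87.
After rounding ($25): Packaging $2,475; Inspection $2,775; Plating $3,050. Sum = $8,300.
Rounded total matches; no reconciliation needed.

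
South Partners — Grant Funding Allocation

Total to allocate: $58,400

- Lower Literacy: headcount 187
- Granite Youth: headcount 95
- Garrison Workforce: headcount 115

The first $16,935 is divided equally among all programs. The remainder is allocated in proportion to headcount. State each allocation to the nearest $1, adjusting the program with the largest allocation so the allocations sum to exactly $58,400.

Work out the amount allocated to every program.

Equal tier: $16,935 ÷ 3 = $5,645 apiece.
Remainder $41,465 by headcount (total 397): Lower Literacy 19,531.37 → $19,531; Granite Youth 9,922.36 → $9,922; Garrison Workforce 12,011.27 → $12,011.
Rounding difference +$1 on remainder applied to Lower Literacy.
Totals: Lower Literacy $5,645 + $19,532 = $25,177; Granite Youth $5,645 + $9,922 = $15,567; Garrison Workforce $5,645 + $12,011 = $17,656.

Lower Literacy: $25,177 | Granite Youth: $15,567 | Garrison Workforce: $17,656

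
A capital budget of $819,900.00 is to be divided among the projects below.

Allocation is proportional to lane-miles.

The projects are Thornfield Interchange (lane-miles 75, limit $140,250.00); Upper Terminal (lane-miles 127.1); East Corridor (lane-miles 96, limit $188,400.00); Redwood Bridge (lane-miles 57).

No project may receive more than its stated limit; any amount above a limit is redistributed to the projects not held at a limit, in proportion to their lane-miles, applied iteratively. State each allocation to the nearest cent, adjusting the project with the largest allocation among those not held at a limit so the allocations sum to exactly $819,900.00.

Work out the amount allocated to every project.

Total lane-miles = 355.1.
Unconstrained shares: Thornfield Interchange 173,169.5297; Upper Terminal 293,464.6297; East Corridor 221,656.9980; Redwood Bridge 131,608.8426.
Cap binds for Thornfield Interchange ($140,250.00), East Corridor ($188,400.00); balance $491,250.00 reallocated over remaining lane-miles 184.1.
Redistributed shares: Upper Terminal 339,151.9555 → $339,151.96; Redwood Bridge 152,098.0445 → $152,098.04.

Thornfield Interchange: $140,250.00 · Upper Terminal: $339,151.96 · East Corridor: $188,400.00 · Redwood Bridge: $152,098.04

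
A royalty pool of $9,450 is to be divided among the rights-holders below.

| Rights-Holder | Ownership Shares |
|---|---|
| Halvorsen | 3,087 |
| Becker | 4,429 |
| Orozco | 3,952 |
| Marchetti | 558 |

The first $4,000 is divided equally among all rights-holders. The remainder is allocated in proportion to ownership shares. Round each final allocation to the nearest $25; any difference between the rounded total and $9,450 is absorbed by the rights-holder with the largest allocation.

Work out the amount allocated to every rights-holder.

Halvorsen: $2,400 | Becker: $3,000 | Orozco: $2,800 | Marchetti: $1,250

Equal tier: $4,000 ÷ 4 = $1,000 apiece.
Remainder $5,450 by ownership shares (total 12,026): Halvorsen 1,398.98 → $1,400; Becker 2,007.16 → $2,000; Orozco 1,790.99 → $1,800; Marchetti 252.88 → $250.
Totals: Halvorsen $1,000 + $1,400 = $2,400; Becker $1,000 + $2,000 = $3,000; Orozco $1,000 + $1,800 = $2,800; Marchetti $1,000 + $250 = $1,250.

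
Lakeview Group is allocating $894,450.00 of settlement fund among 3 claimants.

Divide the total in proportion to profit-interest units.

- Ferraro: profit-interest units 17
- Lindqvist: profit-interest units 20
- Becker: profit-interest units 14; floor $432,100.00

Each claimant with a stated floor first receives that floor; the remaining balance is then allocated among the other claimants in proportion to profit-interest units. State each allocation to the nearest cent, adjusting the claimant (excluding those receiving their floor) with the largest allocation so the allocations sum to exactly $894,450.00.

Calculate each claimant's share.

Ferraro: $212,431.08 · Lindqvist: $249,918.92 · Becker: $432,100.00

Minimums first: Becker $432,100.00. Balance $462,350.00.
Balance split over remaining profit-interest units 37: Ferraro 212,431.0811 → $212,431.08; Lindqvist 249,918.9189 → $249,918.92.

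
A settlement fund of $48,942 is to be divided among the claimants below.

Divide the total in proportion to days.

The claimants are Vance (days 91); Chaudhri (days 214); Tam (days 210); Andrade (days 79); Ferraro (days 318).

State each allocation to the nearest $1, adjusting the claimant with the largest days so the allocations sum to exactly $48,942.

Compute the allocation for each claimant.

Combined days = 912.
Raw shares: Vance 91/912 × $48,942 = 4,883.47; Chaudhri 214/912 × $48,942 = 11,484.20; Tam 210/912 × $48,942 = 11,269.54; Andrade 79/912 × $48,942 = 4,239.49; Ferraro 318/912 × $48,942 = 17,065.30.
At nearest $1: Vance $4,883; Chaudhri $11,484; Tam $11,270; Andrade $4,239; Ferraro $17,065. Sum = $48,941.
Difference $48,942 − $48,941 = +$1 applied to largest days (Ferraro): Ferraro becomes $17,066.

Vance: $4,883; Chaudhri: $11,484; Tam: $11,270; Andrade: $4,239; Ferraro: $17,066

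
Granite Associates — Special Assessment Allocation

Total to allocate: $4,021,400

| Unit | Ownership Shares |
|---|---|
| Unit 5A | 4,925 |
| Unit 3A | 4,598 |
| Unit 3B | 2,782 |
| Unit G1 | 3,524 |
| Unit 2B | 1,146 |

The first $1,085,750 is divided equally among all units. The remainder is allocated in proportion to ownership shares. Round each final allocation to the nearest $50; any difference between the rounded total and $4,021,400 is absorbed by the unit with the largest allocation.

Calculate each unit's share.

$1,085,750 shared equally gives $217,150 per unit.
Remainder $2,935,650 by ownership shares (total 16,975): Unit 5A 851,727.61 → $851,750; Unit 3A 795,176.36 → $795,200; Unit 3B 481,118.01 → $481,100; Unit G1 609,439.21 → $609,450; Unit 2B 198,188.80 → $198,200.
Rounding difference −$50 on remainder applied to Unit 5A.
Totals: Unit 5A $217,150 + $851,700 = $1,068,850; Unit 3A $217,150 + $795,200 = $1,012,350; Unit 3B $217,150 + $481,100 = $698,250; Unit G1 $217,150 + $609,450 = $826,600; Unit 2B $217,150 + $198,200 = $415,350.

Unit 5A: $1,068,850 · Unit 3A: $1,012,350 · Unit 3B: $698,250 · Unit G1: $826,600 · Unit 2B: $415,350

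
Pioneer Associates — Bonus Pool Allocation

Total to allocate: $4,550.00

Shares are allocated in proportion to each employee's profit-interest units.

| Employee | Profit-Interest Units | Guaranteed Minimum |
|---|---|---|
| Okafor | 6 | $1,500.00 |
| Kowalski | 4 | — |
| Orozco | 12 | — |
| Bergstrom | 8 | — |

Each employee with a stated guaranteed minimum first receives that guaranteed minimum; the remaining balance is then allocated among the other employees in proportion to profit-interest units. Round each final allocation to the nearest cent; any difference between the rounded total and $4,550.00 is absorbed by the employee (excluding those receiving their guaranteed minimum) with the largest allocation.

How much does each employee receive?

Okafor: $1,500.00 | Kowalski: $508.33 | Orozco: $1,525.00 | Bergstrom: $1,016.67

Fund the minimums — Okafor $1,500.00. Residual $3,050.00.
Residual split over remaining profit-interest units 24: Kowalski 508.3333 → $508.33; Orozco 1,525.0000 → $1,525.00; Bergstrom 1,016.6667 → $1,016.67.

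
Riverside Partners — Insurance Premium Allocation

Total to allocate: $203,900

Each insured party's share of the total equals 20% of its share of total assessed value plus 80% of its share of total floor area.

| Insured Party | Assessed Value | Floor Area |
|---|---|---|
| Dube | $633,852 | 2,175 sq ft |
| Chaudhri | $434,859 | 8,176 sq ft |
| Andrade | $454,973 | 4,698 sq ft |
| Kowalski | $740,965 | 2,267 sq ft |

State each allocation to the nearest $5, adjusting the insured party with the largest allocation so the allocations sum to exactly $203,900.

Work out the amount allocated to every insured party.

Dube: $31,905; Chaudhri: $84,845; Andrade: $52,450; Kowalski: $34,700

Totals — assessed value 2,264,649, floor area 17,316.
Blended shares (20% assessed value + 80% floor area): Dube 0.1565; Chaudhri 0.4161; Andrade 0.2572; Kowalski 0.1702.
Raw shares: Dube 31,902.82; Chaudhri 84,850.06; Andrade 52,448.84; Kowalski 34,698.28.
Rounded to nearest $5: Dube $31,905; Chaudhri $84,850; Andrade $52,450; Kowalski $34,700. Sum = $203,905.
Difference $203,900 − $203,905 = −$5 applied to largest allocation (Chaudhri): Chaudhri becomes $84,845.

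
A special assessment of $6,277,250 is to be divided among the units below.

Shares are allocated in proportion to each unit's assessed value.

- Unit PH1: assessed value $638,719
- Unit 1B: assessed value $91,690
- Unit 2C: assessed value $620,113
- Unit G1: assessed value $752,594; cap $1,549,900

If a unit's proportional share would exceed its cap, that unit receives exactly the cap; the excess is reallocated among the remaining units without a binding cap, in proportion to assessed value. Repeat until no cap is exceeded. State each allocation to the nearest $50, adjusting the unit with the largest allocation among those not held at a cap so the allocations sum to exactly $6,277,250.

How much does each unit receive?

Unit PH1: $2,235,750 · Unit 1B: $320,950 · Unit 2C: $2,170,650 · Unit G1: $1,549,900

Combined assessed value = 2,103,116.
Unconstrained shares: Unit PH1 1,906,408.80; Unit 1B 273,670.62; Unit 2C 1,850,874.76; Unit G1 2,246,295.82.
Held at cap: Unit G1 ($1,549,900); residual $4,727,350 reallocated over remaining assessed value 1,350,522.
Redistributed shares: Unit PH1 2,235,763.85 → $2,235,750; Unit 1B 320,950.51 → $320,950; Unit 2C 2,170,635.64 → $2,170,650.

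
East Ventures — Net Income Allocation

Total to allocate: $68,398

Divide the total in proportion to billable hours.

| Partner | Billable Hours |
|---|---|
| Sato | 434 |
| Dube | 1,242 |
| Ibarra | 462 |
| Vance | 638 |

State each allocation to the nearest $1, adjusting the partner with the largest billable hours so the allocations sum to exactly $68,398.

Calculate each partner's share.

Sato: $10,693 · Dube: $30,602 · Ibarra: $11,383 · Vance: $15,720

Total billable hours = 434 + 1,242 + 462 + 638 = 2,776.
Proportional shares: Sato 10,693.35; Dube 30,601.70; Ibarra 11,383.24; Vance 15,719.71.
Rounded to nearest $1: Sato $10,693; Dube $30,602; Ibarra $11,383; Vance $15,720. Sum = $68,398.
Rounded total matches; no reconciliation needed.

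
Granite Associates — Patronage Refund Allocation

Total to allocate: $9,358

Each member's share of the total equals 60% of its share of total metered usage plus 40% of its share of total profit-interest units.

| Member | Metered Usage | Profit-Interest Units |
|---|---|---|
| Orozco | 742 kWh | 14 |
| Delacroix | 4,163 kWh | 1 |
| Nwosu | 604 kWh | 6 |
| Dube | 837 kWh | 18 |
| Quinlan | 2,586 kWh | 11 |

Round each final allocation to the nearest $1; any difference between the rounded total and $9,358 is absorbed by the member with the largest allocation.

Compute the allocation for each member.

Orozco: $1,515 · Delacroix: $2,691 · Nwosu: $829 · Dube: $1,874 · Quinlan: $2,449

Metered usage total 8,932; profit-interest units total 50.
Blended shares (60% metered usage + 40% profit-interest units): Orozco 0.1618; Delacroix 0.2876; Nwosu 0.0886; Dube 0.2002; Quinlan 0.2617.
Proportional shares: Orozco 1,514.53; Delacroix 2,691.79; Nwosu 828.87; Dube 1,873.70; Quinlan 2,449.11.
After rounding ($1): Orozco $1,515; Delacroix $2,692; Nwosu $829; Dube $1,874; Quinlan $2,449. Sum = $9,359.
Difference $9,358 − $9,359 = −$1 applied to largest allocation (Delacroix): Delacroix becomes $2,691.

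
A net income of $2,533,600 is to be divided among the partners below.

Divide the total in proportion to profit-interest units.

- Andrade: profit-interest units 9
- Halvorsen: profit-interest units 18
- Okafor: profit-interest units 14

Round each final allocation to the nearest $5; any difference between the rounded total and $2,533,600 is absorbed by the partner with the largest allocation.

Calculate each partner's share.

Andrade: $556,155; Halvorsen: $1,112,315; Okafor: $865,130

Sum of profit-interest units: 41.
Proportional shares: Andrade 9/41 × $2,533,600 = 556,156.10; Halvorsen 18/41 × $2,533,600 = 1,112,312.20; Okafor 14/41 × $2,533,600 = 865,131.71.
Rounded to nearest $5: Andrade $556,155; Halvorsen $1,112,310; Okafor $865,130. Sum = $2,533,595.
Difference $2,533,600 − $2,533,595 = +$5 applied to largest allocation (Halvorsen): Halvorsen becomes $1,112,315.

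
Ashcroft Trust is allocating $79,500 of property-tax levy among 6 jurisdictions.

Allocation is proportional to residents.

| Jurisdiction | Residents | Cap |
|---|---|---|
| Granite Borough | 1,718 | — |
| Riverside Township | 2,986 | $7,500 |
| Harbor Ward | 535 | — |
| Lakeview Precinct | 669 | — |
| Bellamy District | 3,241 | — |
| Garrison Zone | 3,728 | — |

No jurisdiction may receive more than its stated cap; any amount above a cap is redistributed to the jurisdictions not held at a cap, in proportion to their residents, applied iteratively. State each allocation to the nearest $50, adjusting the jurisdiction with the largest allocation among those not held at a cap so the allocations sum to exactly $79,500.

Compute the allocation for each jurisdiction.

Combined residents = 12,877.
Pro-rata shares before constraints: Granite Borough 10,606.59; Riverside Township 18,434.96; Harbor Ward 3,302.98; Lakeview Precinct 4,130.27; Bellamy District 20,009.28; Garrison Zone 23,015.92.
Held at cap: Riverside Township ($7,500); balance $72,000 reallocated over remaining residents 9,891.
Remaining shares: Granite Borough 12,505.91 → $12,500; Harbor Ward 3,894.45 → $3,900; Lakeview Precinct 4,869.88 → $4,850; Bellamy District 23,592.36 → $23,600; Garrison Zone 27,137.40 → $27,150.

Granite Borough: $12,500 · Riverside Township: $7,500 · Harbor Ward: $3,900 · Lakeview Precinct: $4,850 · Bellamy District: $23,600 · Garrison Zone: $27,150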